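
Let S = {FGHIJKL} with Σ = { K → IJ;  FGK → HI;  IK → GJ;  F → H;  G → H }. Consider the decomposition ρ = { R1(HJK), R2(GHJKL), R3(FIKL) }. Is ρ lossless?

Chase test. Columns are FGHIJKL; row i has aⱼ where attribute j ∈ Ri, else bᵢⱼ.
Initial tableau (one row per fragment):
  row 1: b11 b12 a3 b14 a5 a6 b17
  row 2: b21 a2 a3 b24 a5 a6 a7
  row 3: a1 b32 b33 a4 b35 a6 a7
Rows 1 and 2 agree on K; apply K→IJ and equate their IJ entries.
Rows 1 and 3 agree on K; apply K→IJ and equate their IJ entries.
Rows 1 and 2 agree on IK; apply IK→GJ and equate their GJ entries.
Rows 1 and 3 agree on IK; apply IK→GJ and equate their GJ entries.
Rows 1 and 3 agree on G; apply G→H and equate their H entries.
Row 3 is now all distinguished symbols — the join is lossless.

Yes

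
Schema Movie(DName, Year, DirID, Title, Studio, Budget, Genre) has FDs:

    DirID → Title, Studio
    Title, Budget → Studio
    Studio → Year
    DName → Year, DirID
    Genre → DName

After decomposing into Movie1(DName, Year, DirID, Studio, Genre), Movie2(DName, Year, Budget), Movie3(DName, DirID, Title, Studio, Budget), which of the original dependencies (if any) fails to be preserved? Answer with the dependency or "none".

DirID → Title, Studio lies within Movie3.
Title, Budget → Studio lies within Movie3.
Studio → Year lies within Movie1.
DName → Year, DirID lies within Movie1.
Genre → DName lies within Movie1.
Every dependency is enforceable on the fragments, so the decomposition is dependency-preserving.

none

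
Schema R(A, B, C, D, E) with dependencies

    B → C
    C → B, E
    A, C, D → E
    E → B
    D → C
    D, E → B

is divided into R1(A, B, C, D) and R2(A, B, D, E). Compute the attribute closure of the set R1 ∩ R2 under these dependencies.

R1 ∩ R2 = {A, B, D}.
B → C applies, adding C
C → B, E applies, adding E
Closure: {A, B, C, D, E}.

A, B, C, D, E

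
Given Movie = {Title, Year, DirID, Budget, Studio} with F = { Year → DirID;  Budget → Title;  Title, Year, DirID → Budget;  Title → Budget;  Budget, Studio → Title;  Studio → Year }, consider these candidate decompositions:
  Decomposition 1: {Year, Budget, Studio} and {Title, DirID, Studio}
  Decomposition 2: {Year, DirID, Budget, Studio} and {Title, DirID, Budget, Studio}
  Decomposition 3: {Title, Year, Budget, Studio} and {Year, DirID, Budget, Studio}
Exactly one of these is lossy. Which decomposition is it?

Decomposition 1: common = {Studio}, closure = {Year, DirID, Studio} → lossy.
Decomposition 2: common = {DirID, Budget, Studio}, closure = {Title, Year, DirID, Budget, Studio} → lossless.
Decomposition 3: common = {Year, Budget, Studio}, closure = {Title, Year, DirID, Budget, Studio} → lossless.

Decomposition 1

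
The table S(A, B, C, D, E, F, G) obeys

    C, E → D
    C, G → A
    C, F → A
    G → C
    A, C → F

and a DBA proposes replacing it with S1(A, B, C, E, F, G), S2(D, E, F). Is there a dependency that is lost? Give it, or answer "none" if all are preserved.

Check C, E → D: no single fragment contains all of {C, D, E}, and the restricted closure of {C, E} across the fragments never reaches {D}.
C, G → A is preserved.
C, F → A is preserved.
G → C is preserved.
A, C → F is preserved.

C, E → D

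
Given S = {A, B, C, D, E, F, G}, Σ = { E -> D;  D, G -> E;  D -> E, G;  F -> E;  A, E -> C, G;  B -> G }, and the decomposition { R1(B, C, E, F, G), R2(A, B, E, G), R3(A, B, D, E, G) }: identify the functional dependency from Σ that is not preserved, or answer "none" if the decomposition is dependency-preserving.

A, E -> C, G

Check A, E → C, G: no single fragment contains all of {A, C, E, G}, and the restricted closure of {A, E} across the fragments never reaches {C, G}.
E → D is preserved.
D, G → E is preserved.
D → E, G is preserved.
F → E is preserved.
B → G is preserved.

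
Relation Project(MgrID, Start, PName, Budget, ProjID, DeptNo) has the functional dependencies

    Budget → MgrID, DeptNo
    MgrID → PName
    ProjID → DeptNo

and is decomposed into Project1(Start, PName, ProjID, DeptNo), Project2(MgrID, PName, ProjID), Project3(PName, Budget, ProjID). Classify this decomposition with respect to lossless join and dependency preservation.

lossy and not dependency-preserving

Lossless test (chase): Rows 1 and 2 agree on ProjID; apply ProjID→DeptNo and equate their DeptNo entries. Rows 1 and 3 agree on ProjID; apply ProjID→DeptNo and equate their DeptNo entries. No row becomes fully distinguished — the join is lossy.
Dependency preservation: the restricted closure of {Budget} across the fragments never reaches {MgrID, DeptNo}, so Budget → MgrID, DeptNo cannot be enforced without a join — not preserved.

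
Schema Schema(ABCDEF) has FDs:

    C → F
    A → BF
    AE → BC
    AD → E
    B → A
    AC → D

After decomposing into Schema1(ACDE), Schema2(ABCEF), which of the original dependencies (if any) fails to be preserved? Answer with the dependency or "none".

none

C → F lies within Schema2.
A → BF lies within Schema2.
AE → BC lies within Schema2.
AD → E lies within Schema1.
B → A lies within Schema2.
AC → D lies within Schema1.
Every dependency is enforceable on the fragments, so the decomposition is dependency-preserving.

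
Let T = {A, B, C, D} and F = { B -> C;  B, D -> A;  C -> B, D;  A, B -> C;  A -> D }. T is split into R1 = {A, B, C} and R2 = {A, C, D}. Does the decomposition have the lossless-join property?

Common attributes: R1 ∩ R2 = {A, C}.
Closure of {A, C}: C → B, D applies, adding B, D. So (A, C)⁺ = {A, B, C, D}.
This closure contains every attribute of R1, so R1 ∩ R2 → R1. The join is lossless.

Yes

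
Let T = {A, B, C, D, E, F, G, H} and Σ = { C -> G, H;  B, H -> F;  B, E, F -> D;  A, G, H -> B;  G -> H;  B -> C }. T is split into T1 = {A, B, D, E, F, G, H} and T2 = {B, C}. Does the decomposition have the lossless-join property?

Yes

Common attributes: T1 ∩ T2 = {B}.
Closure of {B}: B → C applies, adding C; C → G, H applies, adding G, H; B, H → F applies, adding F. So (B)⁺ = {B, C, F, G, H}.
This closure contains every attribute of T2, so T1 ∩ T2 → T2. The join is lossless.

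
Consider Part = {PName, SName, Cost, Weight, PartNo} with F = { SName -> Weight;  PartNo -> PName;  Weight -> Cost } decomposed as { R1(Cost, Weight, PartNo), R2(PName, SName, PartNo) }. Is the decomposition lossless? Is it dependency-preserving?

Lossless test: (PartNo)⁺ = {PName, PartNo}, which is a superkey of neither fragment — lossy.
Dependency preservation: the restricted closure of {SName} across the fragments never reaches {Weight}, so SName → Weight cannot be enforced without a join — not preserved.

lossy and not dependency-preserving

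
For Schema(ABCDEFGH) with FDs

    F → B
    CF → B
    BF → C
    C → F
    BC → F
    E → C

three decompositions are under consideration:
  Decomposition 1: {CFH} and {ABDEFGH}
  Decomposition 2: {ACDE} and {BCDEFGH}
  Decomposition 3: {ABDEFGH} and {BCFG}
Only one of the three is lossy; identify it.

Decomposition 2

Decomposition 1: common = {FH}, closure = {BCFH} → lossless.
Decomposition 2: common = {CDE}, closure = {BCDEF} → lossy.
Decomposition 3: common = {BFG}, closure = {BCFG} → lossless.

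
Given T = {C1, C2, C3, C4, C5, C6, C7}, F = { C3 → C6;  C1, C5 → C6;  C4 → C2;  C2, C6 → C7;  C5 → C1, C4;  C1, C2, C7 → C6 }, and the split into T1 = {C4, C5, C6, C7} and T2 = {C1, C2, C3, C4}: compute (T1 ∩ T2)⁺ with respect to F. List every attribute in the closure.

T1 ∩ T2 = {C4}.
C4 → C2 applies, adding C2
Closure: {C2, C4}.

C2, C4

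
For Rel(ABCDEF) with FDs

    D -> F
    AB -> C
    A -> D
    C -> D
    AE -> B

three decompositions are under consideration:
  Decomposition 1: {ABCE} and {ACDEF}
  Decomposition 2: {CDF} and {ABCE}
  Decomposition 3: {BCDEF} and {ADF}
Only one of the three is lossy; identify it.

Decomposition 3

Decomposition 1: common = {ACE}, closure = {ABCDEF} → lossless.
Decomposition 2: common = {C}, closure = {CDF} → lossless.
Decomposition 3: common = {DF}, closure = {DF} → lossy.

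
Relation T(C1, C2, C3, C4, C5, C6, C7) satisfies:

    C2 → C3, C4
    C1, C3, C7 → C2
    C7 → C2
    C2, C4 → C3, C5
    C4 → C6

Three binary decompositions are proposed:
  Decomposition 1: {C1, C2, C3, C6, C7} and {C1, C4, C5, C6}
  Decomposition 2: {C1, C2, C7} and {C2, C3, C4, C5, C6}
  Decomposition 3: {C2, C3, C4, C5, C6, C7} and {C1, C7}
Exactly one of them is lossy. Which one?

Decomposition 1

Decomposition 1: common = {C1, C6}, closure = {C1, C6} → lossy.
Decomposition 2: common = {C2}, closure = {C2, C3, C4, C5, C6} → lossless.
Decomposition 3: common = {C7}, closure = {C2, C3, C4, C5, C6, C7} → lossless.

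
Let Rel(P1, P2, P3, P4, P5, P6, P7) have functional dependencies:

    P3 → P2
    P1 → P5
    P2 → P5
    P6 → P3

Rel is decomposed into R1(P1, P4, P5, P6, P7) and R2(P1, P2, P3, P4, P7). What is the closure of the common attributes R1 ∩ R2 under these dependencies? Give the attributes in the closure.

P1, P4, P5, P7

R1 ∩ R2 = {P1, P4, P7}.
P1 → P5 applies, adding P5
Closure: {P1, P4, P5, P7}.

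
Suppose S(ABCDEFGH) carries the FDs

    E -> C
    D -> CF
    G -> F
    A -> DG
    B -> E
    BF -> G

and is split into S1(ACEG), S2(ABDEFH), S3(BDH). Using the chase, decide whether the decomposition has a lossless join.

Chase test. Columns are ABCDEFGH; row i has aⱼ where attribute j ∈ Si, else bᵢⱼ.
Initial tableau (one row per fragment):
  row 1: a1 b12 a3 b14 a5 b16 a7 b18
  row 2: a1 a2 b23 a4 a5 a6 b27 a8
  row 3: b31 a2 b33 a4 b35 b36 b37 a8
Rows 1 and 2 agree on E; apply E→C and equate their C entries.
Rows 2 and 3 agree on D; apply D→CF and equate their CF entries.
Rows 1 and 2 agree on A; apply A→DG and equate their DG entries.
Rows 2 and 3 agree on B; apply B→E and equate their E entries.
Rows 2 and 3 agree on BF; apply BF→G and equate their G entries.
Rows 1 and 2 agree on D; apply D→CF and equate their CF entries.
Row 2 is now all distinguished symbols — the join is lossless.

Yes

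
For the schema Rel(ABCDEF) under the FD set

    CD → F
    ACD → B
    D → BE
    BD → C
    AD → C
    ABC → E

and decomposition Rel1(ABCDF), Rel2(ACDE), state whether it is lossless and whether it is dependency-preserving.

lossless but not dependency-preserving

Lossless test: (ACD)⁺ = {ABCDEF}, which contains all of one fragment — lossless.
Dependency preservation: the restricted closure of {ABC} across the fragments never reaches {E}, so ABC → E cannot be enforced without a join — not preserved.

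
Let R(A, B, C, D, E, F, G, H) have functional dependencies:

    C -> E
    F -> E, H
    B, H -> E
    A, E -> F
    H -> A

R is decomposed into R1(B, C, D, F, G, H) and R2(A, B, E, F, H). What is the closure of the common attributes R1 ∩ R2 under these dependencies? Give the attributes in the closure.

A, B, E, F, H

R1 ∩ R2 = {B, F, H}.
F → E, H applies, adding E
H → A applies, adding A
Closure: {A, B, E, F, H}.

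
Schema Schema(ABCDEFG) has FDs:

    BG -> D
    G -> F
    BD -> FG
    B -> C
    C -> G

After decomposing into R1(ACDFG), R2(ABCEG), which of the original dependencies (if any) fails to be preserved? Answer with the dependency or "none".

BG -> D

Check BG → D: no single fragment contains all of {BDG}, and the restricted closure of {BG} across the fragments never reaches {D}.
G → F is preserved.
BD → FG is preserved.
B → C is preserved.
C → G is preserved.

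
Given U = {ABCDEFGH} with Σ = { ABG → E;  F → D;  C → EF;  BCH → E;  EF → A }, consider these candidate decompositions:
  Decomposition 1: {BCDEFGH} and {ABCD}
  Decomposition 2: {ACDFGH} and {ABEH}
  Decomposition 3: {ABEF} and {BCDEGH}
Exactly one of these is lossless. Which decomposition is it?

Decomposition 1

Decomposition 1: common = {BCD}, closure = {ABCDEF} → lossless.
Decomposition 2: common = {AH}, closure = {AH} → lossy.
Decomposition 3: common = {BE}, closure = {BE} → lossy.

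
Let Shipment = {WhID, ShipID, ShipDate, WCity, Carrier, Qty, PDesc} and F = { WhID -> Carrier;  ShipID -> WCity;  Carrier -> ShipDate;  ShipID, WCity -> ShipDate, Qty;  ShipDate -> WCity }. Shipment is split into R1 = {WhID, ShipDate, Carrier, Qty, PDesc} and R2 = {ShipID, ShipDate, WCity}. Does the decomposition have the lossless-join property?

Common attributes: R1 ∩ R2 = {ShipDate}.
Closure of {ShipDate}: ShipDate → WCity applies, adding WCity. So (ShipDate)⁺ = {ShipDate, WCity}.
The closure contains neither all of R1 = {WhID, ShipDate, Carrier, Qty, PDesc} nor all of R2 = {ShipID, ShipDate, WCity}, so the common attributes are not a superkey of either fragment. The join is lossy.

No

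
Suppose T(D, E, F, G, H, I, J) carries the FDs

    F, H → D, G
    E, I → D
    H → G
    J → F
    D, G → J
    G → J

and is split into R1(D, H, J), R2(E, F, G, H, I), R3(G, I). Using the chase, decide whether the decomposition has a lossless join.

Yes

Chase test. Columns are D, E, F, G, H, I, J; row i has aⱼ where attribute j ∈ Ri, else bᵢⱼ.
Initial tableau (one row per fragment):
  row 1: a1 b12 b13 b14 a5 b16 a7
  row 2: b21 a2 a3 a4 a5 a6 b27
  row 3: b31 b32 b33 a4 b35 a6 b37
Rows 1 and 2 agree on H; apply H→G and equate their G entries.
Rows 1 and 2 agree on G; apply G→J and equate their J entries.
Rows 1 and 3 agree on G; apply G→J and equate their J entries.
Rows 1 and 2 agree on J; apply J→F and equate their F entries.
Rows 1 and 3 agree on J; apply J→F and equate their F entries.
Rows 1 and 2 agree on F, H; apply F, H→D, G and equate their D, G entries.
Row 2 is now all distinguished symbols — the join is lossless.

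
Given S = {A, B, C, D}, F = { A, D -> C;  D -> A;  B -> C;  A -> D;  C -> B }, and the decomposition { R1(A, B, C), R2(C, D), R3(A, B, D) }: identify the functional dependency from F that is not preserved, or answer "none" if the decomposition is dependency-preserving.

none

A, D → C: restricted closure across fragments reaches C.
D → A lies within R3.
B → C lies within R1.
A → D lies within R3.
C → B lies within R1.
Every dependency is enforceable on the fragments, so the decomposition is dependency-preserving.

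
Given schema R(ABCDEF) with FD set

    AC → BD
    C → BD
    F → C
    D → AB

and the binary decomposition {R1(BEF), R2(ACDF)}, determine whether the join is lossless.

Common attributes: R1 ∩ R2 = {F}.
Closure of {F}: F → C applies, adding C; C → BD applies, adding BD; D → AB applies, adding A. So (F)⁺ = {ABCDF}.
This closure contains every attribute of R2, so R1 ∩ R2 → R2. The join is lossless.

Yes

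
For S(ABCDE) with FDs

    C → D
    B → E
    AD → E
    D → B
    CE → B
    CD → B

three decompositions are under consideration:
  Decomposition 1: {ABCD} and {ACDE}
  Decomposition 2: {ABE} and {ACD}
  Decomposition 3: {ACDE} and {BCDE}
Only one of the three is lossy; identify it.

Decomposition 2

Decomposition 1: common = {ACD}, closure = {ABCDE} → lossless.
Decomposition 2: common = {A}, closure = {A} → lossy.
Decomposition 3: common = {CDE}, closure = {BCDE} → lossless.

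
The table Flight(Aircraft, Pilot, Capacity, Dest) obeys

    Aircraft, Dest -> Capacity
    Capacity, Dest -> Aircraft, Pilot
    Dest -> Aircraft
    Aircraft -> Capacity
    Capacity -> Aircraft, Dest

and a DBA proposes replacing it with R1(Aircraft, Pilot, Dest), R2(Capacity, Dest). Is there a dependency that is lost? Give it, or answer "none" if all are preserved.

none

Aircraft, Dest → Capacity: restricted closure across fragments reaches Capacity.
Capacity, Dest → Aircraft, Pilot: restricted closure across fragments reaches Aircraft, Pilot.
Dest → Aircraft lies within R1.
Aircraft → Capacity: restricted closure across fragments reaches Capacity.
Capacity → Aircraft, Dest: restricted closure across fragments reaches Aircraft, Dest.
Every dependency is enforceable on the fragments, so the decomposition is dependency-preserving.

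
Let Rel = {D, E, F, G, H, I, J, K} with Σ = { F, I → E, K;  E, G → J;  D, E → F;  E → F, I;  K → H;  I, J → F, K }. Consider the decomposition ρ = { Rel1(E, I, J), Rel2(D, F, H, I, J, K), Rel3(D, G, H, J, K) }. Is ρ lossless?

No

Chase test. Columns are D, E, F, G, H, I, J, K; row i has aⱼ where attribute j ∈ Reli, else bᵢⱼ.
Initial tableau (one row per fragment):
  row 1: b11 a2 b13 b14 b15 a6 a7 b18
  row 2: a1 b22 a3 b24 a5 a6 a7 a8
  row 3: a1 b32 b33 a4 a5 b36 a7 a8
Rows 1 and 2 agree on I, J; apply I, J→F, K and equate their F, K entries.
Rows 1 and 2 agree on F, I; apply F, I→E, K and equate their E, K entries.
Rows 1 and 2 agree on K; apply K→H and equate their H entries.
No row becomes fully distinguished — the join is lossy.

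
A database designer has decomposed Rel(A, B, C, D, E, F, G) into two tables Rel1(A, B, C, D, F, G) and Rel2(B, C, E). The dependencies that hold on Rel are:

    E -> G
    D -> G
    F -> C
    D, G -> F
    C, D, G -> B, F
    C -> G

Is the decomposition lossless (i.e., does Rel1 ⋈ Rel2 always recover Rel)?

Common attributes: Rel1 ∩ Rel2 = {B, C}.
Closure of {B, C}: C → G applies, adding G. So (B, C)⁺ = {B, C, G}.
The closure contains neither all of Rel1 = {A, B, C, D, F, G} nor all of Rel2 = {B, C, E}, so the common attributes are not a superkey of either fragment. The join is lossy.

No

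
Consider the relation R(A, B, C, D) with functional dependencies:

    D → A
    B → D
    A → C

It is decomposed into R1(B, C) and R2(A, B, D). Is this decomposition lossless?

Yes

Common attributes: R1 ∩ R2 = {B}.
Closure of {B}: B → D applies, adding D; D → A applies, adding A; A → C applies, adding C. So (B)⁺ = {A, B, C, D}.
This closure contains every attribute of R1, so R1 ∩ R2 → R1. The join is lossless.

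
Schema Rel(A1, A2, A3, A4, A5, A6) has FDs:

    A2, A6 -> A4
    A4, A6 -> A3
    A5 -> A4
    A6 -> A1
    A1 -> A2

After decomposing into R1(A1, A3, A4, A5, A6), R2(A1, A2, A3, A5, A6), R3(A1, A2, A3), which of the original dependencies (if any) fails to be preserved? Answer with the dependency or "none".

A2, A6 → A4: restricted closure across fragments reaches A4.
A4, A6 → A3 lies within R1.
A5 → A4 lies within R1.
A6 → A1 lies within R1.
A1 → A2 lies within R2.
Every dependency is enforceable on the fragments, so the decomposition is dependency-preserving.

none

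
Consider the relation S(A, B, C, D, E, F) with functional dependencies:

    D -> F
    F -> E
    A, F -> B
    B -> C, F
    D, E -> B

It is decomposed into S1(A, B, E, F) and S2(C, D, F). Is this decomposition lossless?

No

Common attributes: S1 ∩ S2 = {F}.
Closure of {F}: F → E applies, adding E. So (F)⁺ = {E, F}.
The closure contains neither all of S1 = {A, B, E, F} nor all of S2 = {C, D, F}, so the common attributes are not a superkey of either fragment. The join is lossy.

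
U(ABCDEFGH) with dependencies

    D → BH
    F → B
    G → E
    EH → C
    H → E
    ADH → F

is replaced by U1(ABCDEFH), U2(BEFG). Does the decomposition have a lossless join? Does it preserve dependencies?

Lossless test: (BEF)⁺ = {BEF}, which is a superkey of neither fragment — lossy.
Dependency preservation: every FD's attributes lie within a single fragment, so each can be enforced locally — preserved.

lossy but dependency-preserving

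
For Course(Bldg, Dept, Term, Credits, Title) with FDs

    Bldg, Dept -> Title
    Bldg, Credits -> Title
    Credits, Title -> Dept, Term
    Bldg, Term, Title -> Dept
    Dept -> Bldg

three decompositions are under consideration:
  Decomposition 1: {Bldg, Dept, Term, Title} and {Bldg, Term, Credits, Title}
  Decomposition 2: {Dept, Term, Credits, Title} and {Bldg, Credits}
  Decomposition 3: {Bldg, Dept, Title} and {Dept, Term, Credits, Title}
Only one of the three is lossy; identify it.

Decomposition 2

Decomposition 1: common = {Bldg, Term, Title}, closure = {Bldg, Dept, Term, Title} → lossless.
Decomposition 2: common = {Credits}, closure = {Credits} → lossy.
Decomposition 3: common = {Dept, Title}, closure = {Bldg, Dept, Title} → lossless.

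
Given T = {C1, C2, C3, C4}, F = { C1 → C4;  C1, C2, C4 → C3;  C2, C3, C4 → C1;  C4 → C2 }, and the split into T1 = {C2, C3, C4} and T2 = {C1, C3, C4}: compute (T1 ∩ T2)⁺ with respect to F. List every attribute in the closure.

C1, C2, C3, C4

T1 ∩ T2 = {C3, C4}.
C4 → C2 applies, adding C2
C2, C3, C4 → C1 applies, adding C1
Closure: {C1, C2, C3, C4}.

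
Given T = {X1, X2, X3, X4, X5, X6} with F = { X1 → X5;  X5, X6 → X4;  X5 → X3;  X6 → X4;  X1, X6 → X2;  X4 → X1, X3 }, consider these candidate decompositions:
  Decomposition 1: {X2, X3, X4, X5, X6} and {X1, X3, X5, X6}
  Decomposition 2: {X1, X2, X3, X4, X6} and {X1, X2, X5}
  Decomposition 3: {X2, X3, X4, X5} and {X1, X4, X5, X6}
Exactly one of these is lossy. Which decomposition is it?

Decomposition 3

Decomposition 1: common = {X3, X5, X6}, closure = {X1, X2, X3, X4, X5, X6} → lossless.
Decomposition 2: common = {X1, X2}, closure = {X1, X2, X3, X5} → lossless.
Decomposition 3: common = {X4, X5}, closure = {X1, X3, X4, X5} → lossy.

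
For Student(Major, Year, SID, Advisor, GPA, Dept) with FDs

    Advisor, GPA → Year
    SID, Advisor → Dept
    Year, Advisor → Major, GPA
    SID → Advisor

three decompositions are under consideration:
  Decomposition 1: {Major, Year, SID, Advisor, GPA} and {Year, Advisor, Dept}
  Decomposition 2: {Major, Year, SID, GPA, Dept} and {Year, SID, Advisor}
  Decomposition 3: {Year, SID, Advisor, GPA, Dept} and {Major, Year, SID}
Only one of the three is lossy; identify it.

Decomposition 1: common = {Year, Advisor}, closure = {Major, Year, Advisor, GPA} → lossy.
Decomposition 2: common = {Year, SID}, closure = {Major, Year, SID, Advisor, GPA, Dept} → lossless.
Decomposition 3: common = {Year, SID}, closure = {Major, Year, SID, Advisor, GPA, Dept} → lossless.

Decomposition 1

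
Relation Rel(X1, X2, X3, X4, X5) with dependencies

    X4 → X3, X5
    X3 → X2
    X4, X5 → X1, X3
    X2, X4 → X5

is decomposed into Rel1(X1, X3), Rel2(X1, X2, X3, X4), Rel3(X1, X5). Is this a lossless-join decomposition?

Chase test. Columns are X1, X2, X3, X4, X5; row i has aⱼ where attribute j ∈ Reli, else bᵢⱼ.
Initial tableau (one row per fragment):
  row 1: a1 b12 a3 b14 b15
  row 2: a1 a2 a3 a4 b25
  row 3: a1 b32 b33 b34 a5
Rows 1 and 2 agree on X3; apply X3→X2 and equate their X2 entries.
No row becomes fully distinguished — the join is lossy.

No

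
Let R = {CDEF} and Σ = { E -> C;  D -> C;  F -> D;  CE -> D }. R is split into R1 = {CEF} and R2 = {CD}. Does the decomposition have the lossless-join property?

No

Common attributes: R1 ∩ R2 = {C}.
No dependency enlarges {C}, so (C)⁺ = {C}.
The closure contains neither all of R1 = {CEF} nor all of R2 = {CD}, so the common attributes are not a superkey of either fragment. The join is lossy.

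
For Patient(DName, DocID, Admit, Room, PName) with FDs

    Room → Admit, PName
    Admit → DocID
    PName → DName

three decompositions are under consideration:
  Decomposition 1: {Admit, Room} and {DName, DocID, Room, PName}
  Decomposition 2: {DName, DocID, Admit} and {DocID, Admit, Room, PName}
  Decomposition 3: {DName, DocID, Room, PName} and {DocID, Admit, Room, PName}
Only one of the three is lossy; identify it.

Decomposition 1: common = {Room}, closure = {DName, DocID, Admit, Room, PName} → lossless.
Decomposition 2: common = {DocID, Admit}, closure = {DocID, Admit} → lossy.
Decomposition 3: common = {DocID, Room, PName}, closure = {DName, DocID, Admit, Room, PName} → lossless.

Decomposition 2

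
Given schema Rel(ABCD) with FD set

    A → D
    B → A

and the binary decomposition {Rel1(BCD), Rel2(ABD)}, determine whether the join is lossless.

Yes

Common attributes: Rel1 ∩ Rel2 = {BD}.
Closure of {BD}: B → A applies, adding A. So (BD)⁺ = {ABD}.
This closure contains every attribute of Rel2, so Rel1 ∩ Rel2 → Rel2. The join is lossless.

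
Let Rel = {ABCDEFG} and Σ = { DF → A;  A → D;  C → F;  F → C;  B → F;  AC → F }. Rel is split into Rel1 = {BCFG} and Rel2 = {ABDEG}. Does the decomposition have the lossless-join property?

Common attributes: Rel1 ∩ Rel2 = {BG}.
Closure of {BG}: B → F applies, adding F; F → C applies, adding C. So (BG)⁺ = {BCFG}.
This closure contains every attribute of Rel1, so Rel1 ∩ Rel2 → Rel1. The join is lossless.

Yes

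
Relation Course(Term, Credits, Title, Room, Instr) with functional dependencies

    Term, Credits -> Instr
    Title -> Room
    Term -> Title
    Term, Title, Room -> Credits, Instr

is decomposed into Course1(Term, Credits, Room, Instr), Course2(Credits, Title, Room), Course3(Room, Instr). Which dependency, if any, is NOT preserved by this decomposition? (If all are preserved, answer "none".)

Term -> Title

Check Term → Title: no single fragment contains all of {Term, Title}, and the restricted closure of {Term} across the fragments never reaches {Title}.
Term, Credits → Instr is preserved.
Title → Room is preserved.
Term, Title, Room → Credits, Instr is preserved.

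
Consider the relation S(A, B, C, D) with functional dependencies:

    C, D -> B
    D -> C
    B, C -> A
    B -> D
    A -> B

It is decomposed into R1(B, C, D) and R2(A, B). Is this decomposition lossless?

Common attributes: R1 ∩ R2 = {B}.
Closure of {B}: B → D applies, adding D; D → C applies, adding C; B, C → A applies, adding A. So (B)⁺ = {A, B, C, D}.
This closure contains every attribute of R1, so R1 ∩ R2 → R1. The join is lossless.

Yes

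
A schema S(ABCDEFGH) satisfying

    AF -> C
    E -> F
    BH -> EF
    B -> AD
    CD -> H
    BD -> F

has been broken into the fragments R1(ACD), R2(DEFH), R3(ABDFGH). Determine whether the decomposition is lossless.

No

Chase test. Columns are ABCDEFGH; row i has aⱼ where attribute j ∈ Ri, else bᵢⱼ.
Initial tableau (one row per fragment):
  row 1: a1 b12 a3 a4 b15 b16 b17 b18
  row 2: b21 b22 b23 a4 a5 a6 b27 a8
  row 3: a1 a2 b33 a4 b35 a6 a7 a8
No row becomes fully distinguished — the join is lossy.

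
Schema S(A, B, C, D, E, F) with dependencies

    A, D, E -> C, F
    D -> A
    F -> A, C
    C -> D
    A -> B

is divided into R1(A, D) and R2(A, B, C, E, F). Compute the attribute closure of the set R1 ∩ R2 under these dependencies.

A, B

R1 ∩ R2 = {A}.
A → B applies, adding B
Closure: {A, B}.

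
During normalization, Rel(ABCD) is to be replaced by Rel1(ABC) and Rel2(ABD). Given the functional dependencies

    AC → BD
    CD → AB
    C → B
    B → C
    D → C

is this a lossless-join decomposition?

Yes

Common attributes: Rel1 ∩ Rel2 = {AB}.
Closure of {AB}: B → C applies, adding C; AC → BD applies, adding D. So (AB)⁺ = {ABCD}.
This closure contains every attribute of Rel1, so Rel1 ∩ Rel2 → Rel1. The join is lossless.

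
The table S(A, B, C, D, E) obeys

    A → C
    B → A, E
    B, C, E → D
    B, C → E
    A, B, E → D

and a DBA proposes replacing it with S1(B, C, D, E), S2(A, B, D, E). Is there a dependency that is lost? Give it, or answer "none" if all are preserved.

A → C

Check A → C: no single fragment contains all of {A, C}, and the restricted closure of {A} across the fragments never reaches {C}.
B → A, E is preserved.
B, C, E → D is preserved.
B, C → E is preserved.
A, B, E → D is preserved.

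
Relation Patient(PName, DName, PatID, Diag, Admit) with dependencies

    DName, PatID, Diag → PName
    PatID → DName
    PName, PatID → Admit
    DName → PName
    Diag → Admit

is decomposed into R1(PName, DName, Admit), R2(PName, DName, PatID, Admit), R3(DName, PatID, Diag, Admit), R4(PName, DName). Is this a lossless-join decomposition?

Chase test. Columns are PName, DName, PatID, Diag, Admit; row i has aⱼ where attribute j ∈ Ri, else bᵢⱼ.
Initial tableau (one row per fragment):
  row 1: a1 a2 b13 b14 a5
  row 2: a1 a2 a3 b24 a5
  row 3: b31 a2 a3 a4 a5
  row 4: a1 a2 b43 b44 b45
Rows 1 and 3 agree on DName; apply DName→PName and equate their PName entries.
Row 3 is now all distinguished symbols — the join is lossless.

Yes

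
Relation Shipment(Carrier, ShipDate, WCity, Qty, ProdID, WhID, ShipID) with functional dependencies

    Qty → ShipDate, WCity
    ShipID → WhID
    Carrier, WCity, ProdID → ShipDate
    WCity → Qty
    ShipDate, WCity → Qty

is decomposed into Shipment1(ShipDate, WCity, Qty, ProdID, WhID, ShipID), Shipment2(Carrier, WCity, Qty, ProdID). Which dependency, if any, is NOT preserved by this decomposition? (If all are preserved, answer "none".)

none

Qty → ShipDate, WCity lies within Shipment1.
ShipID → WhID lies within Shipment1.
Carrier, WCity, ProdID → ShipDate: restricted closure across fragments reaches ShipDate.
WCity → Qty lies within Shipment1.
ShipDate, WCity → Qty lies within Shipment1.
Every dependency is enforceable on the fragments, so the decomposition is dependency-preserving.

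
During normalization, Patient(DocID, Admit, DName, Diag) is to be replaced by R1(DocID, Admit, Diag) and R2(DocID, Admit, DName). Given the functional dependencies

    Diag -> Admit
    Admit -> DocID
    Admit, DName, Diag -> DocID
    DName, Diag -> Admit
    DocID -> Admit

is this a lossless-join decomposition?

Common attributes: R1 ∩ R2 = {DocID, Admit}.
No dependency enlarges {DocID, Admit}, so (DocID, Admit)⁺ = {DocID, Admit}.
The closure contains neither all of R1 = {DocID, Admit, Diag} nor all of R2 = {DocID, Admit, DName}, so the common attributes are not a superkey of either fragment. The join is lossy.

No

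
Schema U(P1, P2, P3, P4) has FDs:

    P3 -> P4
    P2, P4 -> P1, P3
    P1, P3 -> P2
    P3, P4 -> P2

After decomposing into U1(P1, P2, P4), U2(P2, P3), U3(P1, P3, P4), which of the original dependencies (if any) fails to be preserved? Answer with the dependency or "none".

Check P2, P4 → P1, P3: no single fragment contains all of {P1, P2, P3, P4}, and the restricted closure of {P2, P4} across the fragments never reaches {P1, P3}.
P3 → P4 is preserved.
P1, P3 → P2 is preserved.
P3, P4 → P2 is preserved.

P2, P4 -> P1, P3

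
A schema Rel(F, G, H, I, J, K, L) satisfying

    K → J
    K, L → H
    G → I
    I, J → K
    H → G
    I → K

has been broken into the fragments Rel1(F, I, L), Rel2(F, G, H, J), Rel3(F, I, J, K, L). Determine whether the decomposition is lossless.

Chase test. Columns are F, G, H, I, J, K, L; row i has aⱼ where attribute j ∈ Reli, else bᵢⱼ.
Initial tableau (one row per fragment):
  row 1: a1 b12 b13 a4 b15 b16 a7
  row 2: a1 a2 a3 b24 a5 b26 b27
  row 3: a1 b32 b33 a4 a5 a6 a7
Rows 1 and 3 agree on I; apply I→K and equate their K entries.
Rows 1 and 3 agree on K; apply K→J and equate their J entries.
Rows 1 and 3 agree on K, L; apply K, L→H and equate their H entries.
Rows 1 and 3 agree on H; apply H→G and equate their G entries.
No row becomes fully distinguished — the join is lossy.

No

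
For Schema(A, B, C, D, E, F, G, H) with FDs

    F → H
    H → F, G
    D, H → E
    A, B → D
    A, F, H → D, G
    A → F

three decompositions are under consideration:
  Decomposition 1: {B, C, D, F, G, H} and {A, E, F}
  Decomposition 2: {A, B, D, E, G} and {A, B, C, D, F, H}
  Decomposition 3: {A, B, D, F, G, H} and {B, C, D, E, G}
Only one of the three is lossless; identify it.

Decomposition 2

Decomposition 1: common = {F}, closure = {F, G, H} → lossy.
Decomposition 2: common = {A, B, D}, closure = {A, B, D, E, F, G, H} → lossless.
Decomposition 3: common = {B, D, G}, closure = {B, D, G} → lossy.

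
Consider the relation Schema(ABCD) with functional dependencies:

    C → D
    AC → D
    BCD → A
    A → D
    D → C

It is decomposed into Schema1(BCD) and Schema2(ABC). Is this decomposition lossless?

Common attributes: Schema1 ∩ Schema2 = {BC}.
Closure of {BC}: C → D applies, adding D; BCD → A applies, adding A. So (BC)⁺ = {ABCD}.
This closure contains every attribute of Schema1, so Schema1 ∩ Schema2 → Schema1. The join is lossless.

Yes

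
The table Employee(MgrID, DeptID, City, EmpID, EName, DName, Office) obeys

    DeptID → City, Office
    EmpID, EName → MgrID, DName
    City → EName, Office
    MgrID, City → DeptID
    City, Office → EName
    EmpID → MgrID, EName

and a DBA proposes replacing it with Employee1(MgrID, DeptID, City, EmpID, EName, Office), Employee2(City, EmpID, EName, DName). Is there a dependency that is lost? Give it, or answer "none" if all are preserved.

DeptID → City, Office lies within Employee1.
EmpID, EName → MgrID, DName: restricted closure across fragments reaches MgrID, DName.
City → EName, Office lies within Employee1.
MgrID, City → DeptID lies within Employee1.
City, Office → EName lies within Employee1.
EmpID → MgrID, EName lies within Employee1.
Every dependency is enforceable on the fragments, so the decomposition is dependency-preserving.

none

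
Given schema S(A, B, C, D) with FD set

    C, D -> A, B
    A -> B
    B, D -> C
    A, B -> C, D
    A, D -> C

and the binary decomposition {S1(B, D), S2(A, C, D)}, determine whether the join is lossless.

Common attributes: S1 ∩ S2 = {D}.
No dependency enlarges {D}, so (D)⁺ = {D}.
The closure contains neither all of S1 = {B, D} nor all of S2 = {A, C, D}, so the common attributes are not a superkey of either fragment. The join is lossy.

No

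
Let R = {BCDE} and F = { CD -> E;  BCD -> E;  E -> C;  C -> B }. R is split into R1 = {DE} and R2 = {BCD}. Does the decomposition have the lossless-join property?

No

Common attributes: R1 ∩ R2 = {D}.
No dependency enlarges {D}, so (D)⁺ = {D}.
The closure contains neither all of R1 = {DE} nor all of R2 = {BCD}, so the common attributes are not a superkey of either fragment. The join is lossy.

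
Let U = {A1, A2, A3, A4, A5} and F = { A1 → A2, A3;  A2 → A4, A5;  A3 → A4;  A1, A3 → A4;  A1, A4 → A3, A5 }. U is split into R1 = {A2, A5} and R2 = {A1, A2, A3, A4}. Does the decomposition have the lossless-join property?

Yes

Common attributes: R1 ∩ R2 = {A2}.
Closure of {A2}: A2 → A4, A5 applies, adding A4, A5. So (A2)⁺ = {A2, A4, A5}.
This closure contains every attribute of R1, so R1 ∩ R2 → R1. The join is lossless.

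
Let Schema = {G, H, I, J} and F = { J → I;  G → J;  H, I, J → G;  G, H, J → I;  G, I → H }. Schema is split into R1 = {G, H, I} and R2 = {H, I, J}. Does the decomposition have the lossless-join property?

Common attributes: R1 ∩ R2 = {H, I}.
No dependency enlarges {H, I}, so (H, I)⁺ = {H, I}.
The closure contains neither all of R1 = {G, H, I} nor all of R2 = {H, I, J}, so the common attributes are not a superkey of either fragment. The join is lossy.

No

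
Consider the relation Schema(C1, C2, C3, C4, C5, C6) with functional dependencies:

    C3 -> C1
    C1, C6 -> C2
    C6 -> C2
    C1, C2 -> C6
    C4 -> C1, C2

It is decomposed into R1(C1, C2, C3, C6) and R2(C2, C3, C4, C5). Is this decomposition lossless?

Common attributes: R1 ∩ R2 = {C2, C3}.
Closure of {C2, C3}: C3 → C1 applies, adding C1; C1, C2 → C6 applies, adding C6. So (C2, C3)⁺ = {C1, C2, C3, C6}.
This closure contains every attribute of R1, so R1 ∩ R2 → R1. The join is lossless.

Yes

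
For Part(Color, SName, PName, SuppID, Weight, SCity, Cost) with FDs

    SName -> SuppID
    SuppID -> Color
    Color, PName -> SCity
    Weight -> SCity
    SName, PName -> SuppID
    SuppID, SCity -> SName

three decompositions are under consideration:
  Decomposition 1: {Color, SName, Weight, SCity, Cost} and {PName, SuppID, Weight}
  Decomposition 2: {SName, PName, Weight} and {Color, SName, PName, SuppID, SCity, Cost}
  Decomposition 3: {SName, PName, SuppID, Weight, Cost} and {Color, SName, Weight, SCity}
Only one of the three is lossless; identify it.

Decomposition 3

Decomposition 1: common = {Weight}, closure = {Weight, SCity} → lossy.
Decomposition 2: common = {SName, PName}, closure = {Color, SName, PName, SuppID, SCity} → lossy.
Decomposition 3: common = {SName, Weight}, closure = {Color, SName, SuppID, Weight, SCity} → lossless.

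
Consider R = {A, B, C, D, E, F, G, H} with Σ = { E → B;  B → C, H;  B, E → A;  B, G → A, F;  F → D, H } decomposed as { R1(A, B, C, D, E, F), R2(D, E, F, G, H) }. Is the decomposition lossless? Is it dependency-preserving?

Lossless test: (D, E, F)⁺ = {A, B, C, D, E, F, H}, which contains all of one fragment — lossless.
Dependency preservation: the restricted closure of {B} across the fragments never reaches {C, H}, so B → C, H cannot be enforced without a join — not preserved.

lossless but not dependency-preserving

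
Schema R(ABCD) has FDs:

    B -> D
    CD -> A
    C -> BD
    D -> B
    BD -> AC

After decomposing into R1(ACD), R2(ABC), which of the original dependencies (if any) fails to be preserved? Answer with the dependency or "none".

B → D: restricted closure across fragments reaches D.
CD → A lies within R1.
C → BD: restricted closure across fragments reaches BD.
D → B: restricted closure across fragments reaches B.
BD → AC: restricted closure across fragments reaches AC.
Every dependency is enforceable on the fragments, so the decomposition is dependency-preserving.

none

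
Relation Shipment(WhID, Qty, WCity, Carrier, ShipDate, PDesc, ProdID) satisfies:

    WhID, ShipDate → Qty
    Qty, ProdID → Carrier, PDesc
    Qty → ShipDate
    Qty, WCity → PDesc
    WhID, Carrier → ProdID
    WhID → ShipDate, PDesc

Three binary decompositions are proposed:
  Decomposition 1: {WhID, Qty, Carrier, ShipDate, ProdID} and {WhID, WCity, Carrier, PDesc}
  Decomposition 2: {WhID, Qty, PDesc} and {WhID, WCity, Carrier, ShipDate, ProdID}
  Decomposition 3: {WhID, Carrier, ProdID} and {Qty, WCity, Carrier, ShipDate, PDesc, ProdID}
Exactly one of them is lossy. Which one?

Decomposition 3

Decomposition 1: common = {WhID, Carrier}, closure = {WhID, Qty, Carrier, ShipDate, PDesc, ProdID} → lossless.
Decomposition 2: common = {WhID}, closure = {WhID, Qty, ShipDate, PDesc} → lossless.
Decomposition 3: common = {Carrier, ProdID}, closure = {Carrier, ProdID} → lossy.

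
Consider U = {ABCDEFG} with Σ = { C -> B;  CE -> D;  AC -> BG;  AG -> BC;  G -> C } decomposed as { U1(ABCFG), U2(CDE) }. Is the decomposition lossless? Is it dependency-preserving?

Lossless test: (C)⁺ = {BC}, which is a superkey of neither fragment — lossy.
Dependency preservation: every FD's attributes lie within a single fragment, so each can be enforced locally — preserved.

lossy but dependency-preserving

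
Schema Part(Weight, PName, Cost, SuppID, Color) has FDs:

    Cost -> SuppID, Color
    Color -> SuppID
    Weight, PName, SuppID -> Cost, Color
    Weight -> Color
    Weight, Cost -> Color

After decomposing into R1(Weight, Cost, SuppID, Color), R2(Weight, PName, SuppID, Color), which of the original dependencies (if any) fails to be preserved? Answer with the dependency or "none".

Weight, PName, SuppID -> Cost, Color

Check Weight, PName, SuppID → Cost, Color: no single fragment contains all of {Weight, PName, Cost, SuppID, Color}, and the restricted closure of {Weight, PName, SuppID} across the fragments never reaches {Cost, Color}.
Cost → SuppID, Color is preserved.
Color → SuppID is preserved.
Weight → Color is preserved.
Weight, Cost → Color is preserved.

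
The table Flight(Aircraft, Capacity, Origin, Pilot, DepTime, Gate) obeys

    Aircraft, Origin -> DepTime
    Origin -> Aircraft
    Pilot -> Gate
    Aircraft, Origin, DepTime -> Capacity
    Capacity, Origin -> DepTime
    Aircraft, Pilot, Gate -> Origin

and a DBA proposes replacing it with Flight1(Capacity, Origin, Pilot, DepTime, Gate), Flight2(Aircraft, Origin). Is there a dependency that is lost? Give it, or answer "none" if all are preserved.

Aircraft, Pilot, Gate -> Origin

Check Aircraft, Pilot, Gate → Origin: no single fragment contains all of {Aircraft, Origin, Pilot, Gate}, and the restricted closure of {Aircraft, Pilot, Gate} across the fragments never reaches {Origin}.
Aircraft, Origin → DepTime is preserved.
Origin → Aircraft is preserved.
Pilot → Gate is preserved.
Aircraft, Origin, DepTime → Capacity is preserved.
Capacity, Origin → DepTime is preserved.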